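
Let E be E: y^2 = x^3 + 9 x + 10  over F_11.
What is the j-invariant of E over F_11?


Delta = -16(4 a^3 + 27 b^2) mod 11 = 3
-1728 * (4 a)^3 = -1728 * (4*9)^3 mod 11 = 6
j = 6 * 3^(-1) mod 11 = 2

j = 2 (mod 11)


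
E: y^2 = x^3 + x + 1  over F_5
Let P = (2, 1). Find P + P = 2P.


Doubling: s = (3 x1^2 + a) / (2 y1)
s = (3*2^2 + 1) / (2*1) mod 5 = 4
x3 = s^2 - 2 x1 mod 5 = 4^2 - 2*2 = 2
y3 = s (x1 - x3) - y1 mod 5 = 4 * (2 - 2) - 1 = 4

2P = (2, 4)


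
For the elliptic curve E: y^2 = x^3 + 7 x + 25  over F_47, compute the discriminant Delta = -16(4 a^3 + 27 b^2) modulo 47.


4 a^3 + 27 b^2 = 4*7^3 + 27*25^2 = 1372 + 16875 = 18247
Delta = -16 * (18247) = -291952
Delta mod 47 = 12

Delta = 12 (mod 47)


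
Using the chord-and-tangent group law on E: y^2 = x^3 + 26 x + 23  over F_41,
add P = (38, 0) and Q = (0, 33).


P != Q, so use the chord formula.
s = (y2 - y1) / (x2 - x1) = (33) / (3) mod 41 = 11
x3 = s^2 - x1 - x2 mod 41 = 11^2 - 38 - 0 = 1
y3 = s (x1 - x3) - y1 mod 41 = 11 * (38 - 1) - 0 = 38

P + Q = (1, 38)


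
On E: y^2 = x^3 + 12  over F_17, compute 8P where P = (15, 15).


k = 8 = 1000_2 (binary, LSB first: 0001)
Double-and-add from P = (15, 15):
  bit 0 = 0: acc unchanged = O
  bit 1 = 0: acc unchanged = O
  bit 2 = 0: acc unchanged = O
  bit 3 = 1: acc = O + (15, 2) = (15, 2)

8P = (15, 2)


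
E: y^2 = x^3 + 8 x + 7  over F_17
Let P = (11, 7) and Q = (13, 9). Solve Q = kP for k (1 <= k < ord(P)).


Enumerate multiples of P until we hit Q = (13, 9):
  1P = (11, 7)
  2P = (13, 8)
  3P = (6, 4)
  4P = (16, 7)
  5P = (7, 10)
  6P = (7, 7)
  7P = (16, 10)
  8P = (6, 13)
  9P = (13, 9)
Match found at i = 9.

k = 9


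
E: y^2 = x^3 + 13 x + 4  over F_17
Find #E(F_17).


For each x in F_17, count y with y^2 = x^3 + 13 x + 4 mod 17:
  x = 0: RHS = 4, y in [2, 15]  -> 2 point(s)
  x = 1: RHS = 1, y in [1, 16]  -> 2 point(s)
  x = 2: RHS = 4, y in [2, 15]  -> 2 point(s)
  x = 3: RHS = 2, y in [6, 11]  -> 2 point(s)
  x = 4: RHS = 1, y in [1, 16]  -> 2 point(s)
  x = 6: RHS = 9, y in [3, 14]  -> 2 point(s)
  x = 7: RHS = 13, y in [8, 9]  -> 2 point(s)
  x = 8: RHS = 8, y in [5, 12]  -> 2 point(s)
  x = 9: RHS = 0, y in [0]  -> 1 point(s)
  x = 11: RHS = 16, y in [4, 13]  -> 2 point(s)
  x = 12: RHS = 1, y in [1, 16]  -> 2 point(s)
  x = 15: RHS = 4, y in [2, 15]  -> 2 point(s)
Affine points: 23. Add the point at infinity: total = 24.

#E(F_17) = 24


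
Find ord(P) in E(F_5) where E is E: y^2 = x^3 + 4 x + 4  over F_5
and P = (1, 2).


Compute successive multiples of P until we hit O:
  1P = (1, 2)
  2P = (2, 0)
  3P = (1, 3)
  4P = O

ord(P) = 4


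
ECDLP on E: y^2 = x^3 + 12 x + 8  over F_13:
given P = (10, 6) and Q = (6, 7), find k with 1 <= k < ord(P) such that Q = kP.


Enumerate multiples of P until we hit Q = (6, 7):
  1P = (10, 6)
  2P = (6, 7)
Match found at i = 2.

k = 2


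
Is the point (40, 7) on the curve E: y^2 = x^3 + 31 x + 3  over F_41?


Check whether y^2 = x^3 + 31 x + 3 (mod 41) for (x, y) = (40, 7).
LHS: y^2 = 7^2 mod 41 = 8
RHS: x^3 + 31 x + 3 = 40^3 + 31*40 + 3 mod 41 = 12
LHS != RHS

No, not on the curve


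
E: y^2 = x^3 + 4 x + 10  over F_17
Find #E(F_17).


For each x in F_17, count y with y^2 = x^3 + 4 x + 10 mod 17:
  x = 1: RHS = 15, y in [7, 10]  -> 2 point(s)
  x = 2: RHS = 9, y in [3, 14]  -> 2 point(s)
  x = 3: RHS = 15, y in [7, 10]  -> 2 point(s)
  x = 5: RHS = 2, y in [6, 11]  -> 2 point(s)
  x = 10: RHS = 13, y in [8, 9]  -> 2 point(s)
  x = 11: RHS = 8, y in [5, 12]  -> 2 point(s)
  x = 12: RHS = 1, y in [1, 16]  -> 2 point(s)
  x = 13: RHS = 15, y in [7, 10]  -> 2 point(s)
Affine points: 16. Add the point at infinity: total = 17.

#E(F_17) = 17


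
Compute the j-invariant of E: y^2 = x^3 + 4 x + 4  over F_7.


Delta = -16(4 a^3 + 27 b^2) mod 7 = 3
-1728 * (4 a)^3 = -1728 * (4*4)^3 mod 7 = 1
j = 1 * 3^(-1) mod 7 = 5

j = 5 (mod 7)


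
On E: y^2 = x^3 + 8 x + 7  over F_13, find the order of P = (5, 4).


Compute successive multiples of P until we hit O:
  1P = (5, 4)
  2P = (4, 8)
  3P = (7, 4)
  4P = (1, 9)
  5P = (11, 10)
  6P = (11, 3)
  7P = (1, 4)
  8P = (7, 9)
  ... (continuing to 11P)
  11P = O

ord(P) = 11


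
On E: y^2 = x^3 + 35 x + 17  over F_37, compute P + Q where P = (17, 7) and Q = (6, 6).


P != Q, so use the chord formula.
s = (y2 - y1) / (x2 - x1) = (36) / (26) mod 37 = 27
x3 = s^2 - x1 - x2 mod 37 = 27^2 - 17 - 6 = 3
y3 = s (x1 - x3) - y1 mod 37 = 27 * (17 - 3) - 7 = 1

P + Q = (3, 1)


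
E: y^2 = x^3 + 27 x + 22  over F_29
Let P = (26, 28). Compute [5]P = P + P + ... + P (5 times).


k = 5 = 101_2 (binary, LSB first: 101)
Double-and-add from P = (26, 28):
  bit 0 = 1: acc = O + (26, 28) = (26, 28)
  bit 1 = 0: acc unchanged = (26, 28)
  bit 2 = 1: acc = (26, 28) + (10, 25) = (26, 1)

5P = (26, 1)


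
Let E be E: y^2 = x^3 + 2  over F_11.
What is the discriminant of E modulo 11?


4 a^3 + 27 b^2 = 4*0^3 + 27*2^2 = 0 + 108 = 108
Delta = -16 * (108) = -1728
Delta mod 11 = 10

Delta = 10 (mod 11)


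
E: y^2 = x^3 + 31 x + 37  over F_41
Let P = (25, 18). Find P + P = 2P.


Doubling: s = (3 x1^2 + a) / (2 y1)
s = (3*25^2 + 31) / (2*18) mod 41 = 37
x3 = s^2 - 2 x1 mod 41 = 37^2 - 2*25 = 7
y3 = s (x1 - x3) - y1 mod 41 = 37 * (25 - 7) - 18 = 33

2P = (7, 33)


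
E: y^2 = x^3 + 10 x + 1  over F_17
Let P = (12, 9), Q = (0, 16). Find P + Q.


P != Q, so use the chord formula.
s = (y2 - y1) / (x2 - x1) = (7) / (5) mod 17 = 15
x3 = s^2 - x1 - x2 mod 17 = 15^2 - 12 - 0 = 9
y3 = s (x1 - x3) - y1 mod 17 = 15 * (12 - 9) - 9 = 2

P + Q = (9, 2)


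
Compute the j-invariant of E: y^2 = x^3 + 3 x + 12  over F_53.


Delta = -16(4 a^3 + 27 b^2) mod 53 = 35
-1728 * (4 a)^3 = -1728 * (4*3)^3 mod 53 = 36
j = 36 * 35^(-1) mod 53 = 51

j = 51 (mod 53)


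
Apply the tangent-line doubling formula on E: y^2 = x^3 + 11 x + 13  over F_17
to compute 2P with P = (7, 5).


Doubling: s = (3 x1^2 + a) / (2 y1)
s = (3*7^2 + 11) / (2*5) mod 17 = 9
x3 = s^2 - 2 x1 mod 17 = 9^2 - 2*7 = 16
y3 = s (x1 - x3) - y1 mod 17 = 9 * (7 - 16) - 5 = 16

2P = (16, 16)


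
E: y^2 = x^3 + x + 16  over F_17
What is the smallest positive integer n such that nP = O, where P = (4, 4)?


Compute successive multiples of P until we hit O:
  1P = (4, 4)
  2P = (8, 14)
  3P = (7, 14)
  4P = (2, 14)
  5P = (2, 3)
  6P = (7, 3)
  7P = (8, 3)
  8P = (4, 13)
  ... (continuing to 9P)
  9P = O

ord(P) = 9


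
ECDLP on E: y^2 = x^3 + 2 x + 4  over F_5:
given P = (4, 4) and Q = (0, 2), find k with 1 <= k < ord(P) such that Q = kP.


Enumerate multiples of P until we hit Q = (0, 2):
  1P = (4, 4)
  2P = (2, 1)
  3P = (0, 2)
Match found at i = 3.

k = 3


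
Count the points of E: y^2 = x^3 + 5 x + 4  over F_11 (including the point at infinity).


For each x in F_11, count y with y^2 = x^3 + 5 x + 4 mod 11:
  x = 0: RHS = 4, y in [2, 9]  -> 2 point(s)
  x = 2: RHS = 0, y in [0]  -> 1 point(s)
  x = 4: RHS = 0, y in [0]  -> 1 point(s)
  x = 5: RHS = 0, y in [0]  -> 1 point(s)
  x = 10: RHS = 9, y in [3, 8]  -> 2 point(s)
Affine points: 7. Add the point at infinity: total = 8.

#E(F_11) = 8


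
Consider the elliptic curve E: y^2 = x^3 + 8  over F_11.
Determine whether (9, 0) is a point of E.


Check whether y^2 = x^3 + 0 x + 8 (mod 11) for (x, y) = (9, 0).
LHS: y^2 = 0^2 mod 11 = 0
RHS: x^3 + 0 x + 8 = 9^3 + 0*9 + 8 mod 11 = 0
LHS = RHS

Yes, on the curve


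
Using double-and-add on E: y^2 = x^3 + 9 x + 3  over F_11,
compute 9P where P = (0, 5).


k = 9 = 1001_2 (binary, LSB first: 1001)
Double-and-add from P = (0, 5):
  bit 0 = 1: acc = O + (0, 5) = (0, 5)
  bit 1 = 0: acc unchanged = (0, 5)
  bit 2 = 0: acc unchanged = (0, 5)
  bit 3 = 1: acc = (0, 5) + (8, 2) = (4, 2)

9P = (4, 2)


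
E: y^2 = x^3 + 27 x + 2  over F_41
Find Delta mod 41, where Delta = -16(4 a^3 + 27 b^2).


4 a^3 + 27 b^2 = 4*27^3 + 27*2^2 = 78732 + 108 = 78840
Delta = -16 * (78840) = -1261440
Delta mod 41 = 7

Delta = 7 (mod 41)


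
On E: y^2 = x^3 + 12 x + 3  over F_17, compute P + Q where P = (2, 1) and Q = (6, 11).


P != Q, so use the chord formula.
s = (y2 - y1) / (x2 - x1) = (10) / (4) mod 17 = 11
x3 = s^2 - x1 - x2 mod 17 = 11^2 - 2 - 6 = 11
y3 = s (x1 - x3) - y1 mod 17 = 11 * (2 - 11) - 1 = 2

P + Q = (11, 2)


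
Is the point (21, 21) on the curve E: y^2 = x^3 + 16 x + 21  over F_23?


Check whether y^2 = x^3 + 16 x + 21 (mod 23) for (x, y) = (21, 21).
LHS: y^2 = 21^2 mod 23 = 4
RHS: x^3 + 16 x + 21 = 21^3 + 16*21 + 21 mod 23 = 4
LHS = RHS

Yes, on the curve


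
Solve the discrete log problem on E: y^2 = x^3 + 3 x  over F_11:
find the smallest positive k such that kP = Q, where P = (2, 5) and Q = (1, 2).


Enumerate multiples of P until we hit Q = (1, 2):
  1P = (2, 5)
  2P = (1, 2)
Match found at i = 2.

k = 2


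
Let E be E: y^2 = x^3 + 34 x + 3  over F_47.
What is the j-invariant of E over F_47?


Delta = -16(4 a^3 + 27 b^2) mod 47 = 44
-1728 * (4 a)^3 = -1728 * (4*34)^3 mod 47 = 35
j = 35 * 44^(-1) mod 47 = 4

j = 4 (mod 47)


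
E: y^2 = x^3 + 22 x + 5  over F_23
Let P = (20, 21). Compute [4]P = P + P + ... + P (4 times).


k = 4 = 100_2 (binary, LSB first: 001)
Double-and-add from P = (20, 21):
  bit 0 = 0: acc unchanged = O
  bit 1 = 0: acc unchanged = O
  bit 2 = 1: acc = O + (13, 21) = (13, 21)

4P = (13, 21)


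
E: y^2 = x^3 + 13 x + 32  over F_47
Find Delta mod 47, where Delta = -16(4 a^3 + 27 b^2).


4 a^3 + 27 b^2 = 4*13^3 + 27*32^2 = 8788 + 27648 = 36436
Delta = -16 * (36436) = -582976
Delta mod 47 = 12

Delta = 12 (mod 47)


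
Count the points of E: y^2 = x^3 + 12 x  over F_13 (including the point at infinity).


For each x in F_13, count y with y^2 = x^3 + 12 x + 0 mod 13:
  x = 0: RHS = 0, y in [0]  -> 1 point(s)
  x = 1: RHS = 0, y in [0]  -> 1 point(s)
  x = 5: RHS = 3, y in [4, 9]  -> 2 point(s)
  x = 8: RHS = 10, y in [6, 7]  -> 2 point(s)
  x = 12: RHS = 0, y in [0]  -> 1 point(s)
Affine points: 7. Add the point at infinity: total = 8.

#E(F_13) = 8


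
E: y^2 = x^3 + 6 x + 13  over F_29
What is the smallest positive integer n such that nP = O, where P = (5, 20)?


Compute successive multiples of P until we hit O:
  1P = (5, 20)
  2P = (3, 0)
  3P = (5, 9)
  4P = O

ord(P) = 4


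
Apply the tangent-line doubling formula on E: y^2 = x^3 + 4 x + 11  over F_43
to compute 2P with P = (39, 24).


Doubling: s = (3 x1^2 + a) / (2 y1)
s = (3*39^2 + 4) / (2*24) mod 43 = 19
x3 = s^2 - 2 x1 mod 43 = 19^2 - 2*39 = 25
y3 = s (x1 - x3) - y1 mod 43 = 19 * (39 - 25) - 24 = 27

2P = (25, 27)


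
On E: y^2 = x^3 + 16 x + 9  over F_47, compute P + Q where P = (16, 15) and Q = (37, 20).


P != Q, so use the chord formula.
s = (y2 - y1) / (x2 - x1) = (5) / (21) mod 47 = 45
x3 = s^2 - x1 - x2 mod 47 = 45^2 - 16 - 37 = 45
y3 = s (x1 - x3) - y1 mod 47 = 45 * (16 - 45) - 15 = 43

P + Q = (45, 43)


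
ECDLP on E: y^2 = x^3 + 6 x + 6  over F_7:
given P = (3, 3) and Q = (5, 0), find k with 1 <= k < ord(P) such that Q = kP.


Enumerate multiples of P until we hit Q = (5, 0):
  1P = (3, 3)
  2P = (5, 0)
Match found at i = 2.

k = 2


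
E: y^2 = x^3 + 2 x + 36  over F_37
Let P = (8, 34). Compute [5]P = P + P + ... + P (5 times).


k = 5 = 101_2 (binary, LSB first: 101)
Double-and-add from P = (8, 34):
  bit 0 = 1: acc = O + (8, 34) = (8, 34)
  bit 1 = 0: acc unchanged = (8, 34)
  bit 2 = 1: acc = (8, 34) + (18, 13) = (18, 24)

5P = (18, 24)


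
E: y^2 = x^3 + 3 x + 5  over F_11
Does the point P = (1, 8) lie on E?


Check whether y^2 = x^3 + 3 x + 5 (mod 11) for (x, y) = (1, 8).
LHS: y^2 = 8^2 mod 11 = 9
RHS: x^3 + 3 x + 5 = 1^3 + 3*1 + 5 mod 11 = 9
LHS = RHS

Yes, on the curve


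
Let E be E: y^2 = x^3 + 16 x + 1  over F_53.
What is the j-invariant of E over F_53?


Delta = -16(4 a^3 + 27 b^2) mod 53 = 39
-1728 * (4 a)^3 = -1728 * (4*16)^3 mod 53 = 20
j = 20 * 39^(-1) mod 53 = 44

j = 44 (mod 53)


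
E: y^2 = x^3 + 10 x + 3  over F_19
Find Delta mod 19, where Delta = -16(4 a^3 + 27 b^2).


4 a^3 + 27 b^2 = 4*10^3 + 27*3^2 = 4000 + 243 = 4243
Delta = -16 * (4243) = -67888
Delta mod 19 = 18

Delta = 18 (mod 19)


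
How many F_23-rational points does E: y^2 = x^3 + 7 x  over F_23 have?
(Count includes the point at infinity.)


For each x in F_23, count y with y^2 = x^3 + 7 x + 0 mod 23:
  x = 0: RHS = 0, y in [0]  -> 1 point(s)
  x = 1: RHS = 8, y in [10, 13]  -> 2 point(s)
  x = 3: RHS = 2, y in [5, 18]  -> 2 point(s)
  x = 4: RHS = 0, y in [0]  -> 1 point(s)
  x = 7: RHS = 1, y in [1, 22]  -> 2 point(s)
  x = 8: RHS = 16, y in [4, 19]  -> 2 point(s)
  x = 10: RHS = 12, y in [9, 14]  -> 2 point(s)
  x = 12: RHS = 18, y in [8, 15]  -> 2 point(s)
  x = 14: RHS = 13, y in [6, 17]  -> 2 point(s)
  x = 17: RHS = 18, y in [8, 15]  -> 2 point(s)
  x = 18: RHS = 1, y in [1, 22]  -> 2 point(s)
  x = 19: RHS = 0, y in [0]  -> 1 point(s)
  x = 21: RHS = 1, y in [1, 22]  -> 2 point(s)
Affine points: 23. Add the point at infinity: total = 24.

#E(F_23) = 24


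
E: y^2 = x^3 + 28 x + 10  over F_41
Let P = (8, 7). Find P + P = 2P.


Doubling: s = (3 x1^2 + a) / (2 y1)
s = (3*8^2 + 28) / (2*7) mod 41 = 4
x3 = s^2 - 2 x1 mod 41 = 4^2 - 2*8 = 0
y3 = s (x1 - x3) - y1 mod 41 = 4 * (8 - 0) - 7 = 25

2P = (0, 25)


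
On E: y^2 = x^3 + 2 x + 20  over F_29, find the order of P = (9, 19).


Compute successive multiples of P until we hit O:
  1P = (9, 19)
  2P = (7, 0)
  3P = (9, 10)
  4P = O

ord(P) = 4


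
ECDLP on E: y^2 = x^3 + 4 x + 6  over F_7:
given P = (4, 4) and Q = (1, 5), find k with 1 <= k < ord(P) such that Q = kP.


Enumerate multiples of P until we hit Q = (1, 5):
  1P = (4, 4)
  2P = (1, 5)
Match found at i = 2.

k = 2


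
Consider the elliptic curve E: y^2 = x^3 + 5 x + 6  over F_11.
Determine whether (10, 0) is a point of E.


Check whether y^2 = x^3 + 5 x + 6 (mod 11) for (x, y) = (10, 0).
LHS: y^2 = 0^2 mod 11 = 0
RHS: x^3 + 5 x + 6 = 10^3 + 5*10 + 6 mod 11 = 0
LHS = RHS

Yes, on the curve


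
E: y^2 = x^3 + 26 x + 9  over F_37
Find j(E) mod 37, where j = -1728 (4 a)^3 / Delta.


Delta = -16(4 a^3 + 27 b^2) mod 37 = 20
-1728 * (4 a)^3 = -1728 * (4*26)^3 mod 37 = 1
j = 1 * 20^(-1) mod 37 = 13

j = 13 (mod 37)


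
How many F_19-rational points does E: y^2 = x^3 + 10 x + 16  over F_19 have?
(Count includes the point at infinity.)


For each x in F_19, count y with y^2 = x^3 + 10 x + 16 mod 19:
  x = 0: RHS = 16, y in [4, 15]  -> 2 point(s)
  x = 2: RHS = 6, y in [5, 14]  -> 2 point(s)
  x = 3: RHS = 16, y in [4, 15]  -> 2 point(s)
  x = 4: RHS = 6, y in [5, 14]  -> 2 point(s)
  x = 5: RHS = 1, y in [1, 18]  -> 2 point(s)
  x = 6: RHS = 7, y in [8, 11]  -> 2 point(s)
  x = 7: RHS = 11, y in [7, 12]  -> 2 point(s)
  x = 8: RHS = 0, y in [0]  -> 1 point(s)
  x = 13: RHS = 6, y in [5, 14]  -> 2 point(s)
  x = 15: RHS = 7, y in [8, 11]  -> 2 point(s)
  x = 16: RHS = 16, y in [4, 15]  -> 2 point(s)
  x = 17: RHS = 7, y in [8, 11]  -> 2 point(s)
  x = 18: RHS = 5, y in [9, 10]  -> 2 point(s)
Affine points: 25. Add the point at infinity: total = 26.

#E(F_19) = 26


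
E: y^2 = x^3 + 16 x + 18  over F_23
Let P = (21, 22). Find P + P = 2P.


Doubling: s = (3 x1^2 + a) / (2 y1)
s = (3*21^2 + 16) / (2*22) mod 23 = 9
x3 = s^2 - 2 x1 mod 23 = 9^2 - 2*21 = 16
y3 = s (x1 - x3) - y1 mod 23 = 9 * (21 - 16) - 22 = 0

2P = (16, 0)


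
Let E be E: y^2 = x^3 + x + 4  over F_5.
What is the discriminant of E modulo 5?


4 a^3 + 27 b^2 = 4*1^3 + 27*4^2 = 4 + 432 = 436
Delta = -16 * (436) = -6976
Delta mod 5 = 4

Delta = 4 (mod 5)


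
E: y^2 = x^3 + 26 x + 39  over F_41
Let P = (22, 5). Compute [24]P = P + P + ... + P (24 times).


k = 24 = 11000_2 (binary, LSB first: 00011)
Double-and-add from P = (22, 5):
  bit 0 = 0: acc unchanged = O
  bit 1 = 0: acc unchanged = O
  bit 2 = 0: acc unchanged = O
  bit 3 = 1: acc = O + (11, 37) = (11, 37)
  bit 4 = 1: acc = (11, 37) + (15, 14) = (25, 23)

24P = (25, 23)


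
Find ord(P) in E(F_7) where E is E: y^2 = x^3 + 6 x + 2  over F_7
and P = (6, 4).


Compute successive multiples of P until we hit O:
  1P = (6, 4)
  2P = (6, 3)
  3P = O

ord(P) = 3


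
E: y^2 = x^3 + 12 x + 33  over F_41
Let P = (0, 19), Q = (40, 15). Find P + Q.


P != Q, so use the chord formula.
s = (y2 - y1) / (x2 - x1) = (37) / (40) mod 41 = 4
x3 = s^2 - x1 - x2 mod 41 = 4^2 - 0 - 40 = 17
y3 = s (x1 - x3) - y1 mod 41 = 4 * (0 - 17) - 19 = 36

P + Q = (17, 36)


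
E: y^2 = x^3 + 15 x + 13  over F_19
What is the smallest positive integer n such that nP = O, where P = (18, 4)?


Compute successive multiples of P until we hit O:
  1P = (18, 4)
  2P = (13, 12)
  3P = (5, 17)
  4P = (16, 13)
  5P = (10, 17)
  6P = (7, 9)
  7P = (3, 3)
  8P = (4, 2)
  ... (continuing to 17P)
  17P = O

ord(P) = 17


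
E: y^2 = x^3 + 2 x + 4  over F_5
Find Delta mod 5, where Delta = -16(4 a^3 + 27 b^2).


4 a^3 + 27 b^2 = 4*2^3 + 27*4^2 = 32 + 432 = 464
Delta = -16 * (464) = -7424
Delta mod 5 = 1

Delta = 1 (mod 5)


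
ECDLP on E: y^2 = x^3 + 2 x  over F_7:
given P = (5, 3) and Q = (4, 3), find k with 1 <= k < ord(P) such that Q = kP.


Enumerate multiples of P until we hit Q = (4, 3):
  1P = (5, 3)
  2P = (4, 4)
  3P = (6, 5)
  4P = (0, 0)
  5P = (6, 2)
  6P = (4, 3)
Match found at i = 6.

k = 6


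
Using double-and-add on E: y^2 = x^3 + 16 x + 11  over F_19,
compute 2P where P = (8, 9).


k = 2 = 10_2 (binary, LSB first: 01)
Double-and-add from P = (8, 9):
  bit 0 = 0: acc unchanged = O
  bit 1 = 1: acc = O + (4, 14) = (4, 14)

2P = (4, 14)


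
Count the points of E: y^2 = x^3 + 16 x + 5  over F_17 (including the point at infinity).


For each x in F_17, count y with y^2 = x^3 + 16 x + 5 mod 17:
  x = 7: RHS = 1, y in [1, 16]  -> 2 point(s)
  x = 8: RHS = 16, y in [4, 13]  -> 2 point(s)
  x = 10: RHS = 9, y in [3, 14]  -> 2 point(s)
  x = 11: RHS = 16, y in [4, 13]  -> 2 point(s)
  x = 12: RHS = 4, y in [2, 15]  -> 2 point(s)
  x = 13: RHS = 13, y in [8, 9]  -> 2 point(s)
  x = 14: RHS = 15, y in [7, 10]  -> 2 point(s)
  x = 15: RHS = 16, y in [4, 13]  -> 2 point(s)
Affine points: 16. Add the point at infinity: total = 17.

#E(F_17) = 17


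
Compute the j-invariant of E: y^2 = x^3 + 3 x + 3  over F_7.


Delta = -16(4 a^3 + 27 b^2) mod 7 = 5
-1728 * (4 a)^3 = -1728 * (4*3)^3 mod 7 = 6
j = 6 * 5^(-1) mod 7 = 4

j = 4 (mod 7)


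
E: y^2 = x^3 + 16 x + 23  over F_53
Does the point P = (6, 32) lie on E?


Check whether y^2 = x^3 + 16 x + 23 (mod 53) for (x, y) = (6, 32).
LHS: y^2 = 32^2 mod 53 = 17
RHS: x^3 + 16 x + 23 = 6^3 + 16*6 + 23 mod 53 = 17
LHS = RHS

Yes, on the curve


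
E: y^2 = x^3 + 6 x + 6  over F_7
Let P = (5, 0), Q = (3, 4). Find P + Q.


P != Q, so use the chord formula.
s = (y2 - y1) / (x2 - x1) = (4) / (5) mod 7 = 5
x3 = s^2 - x1 - x2 mod 7 = 5^2 - 5 - 3 = 3
y3 = s (x1 - x3) - y1 mod 7 = 5 * (5 - 3) - 0 = 3

P + Q = (3, 3)


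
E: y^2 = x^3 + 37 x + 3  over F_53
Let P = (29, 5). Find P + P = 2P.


Doubling: s = (3 x1^2 + a) / (2 y1)
s = (3*29^2 + 37) / (2*5) mod 53 = 44
x3 = s^2 - 2 x1 mod 53 = 44^2 - 2*29 = 23
y3 = s (x1 - x3) - y1 mod 53 = 44 * (29 - 23) - 5 = 47

2P = (23, 47)


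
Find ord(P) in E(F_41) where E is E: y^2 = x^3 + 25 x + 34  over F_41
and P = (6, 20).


Compute successive multiples of P until we hit O:
  1P = (6, 20)
  2P = (6, 21)
  3P = O

ord(P) = 3


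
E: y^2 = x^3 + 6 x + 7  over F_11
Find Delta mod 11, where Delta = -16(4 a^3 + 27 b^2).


4 a^3 + 27 b^2 = 4*6^3 + 27*7^2 = 864 + 1323 = 2187
Delta = -16 * (2187) = -34992
Delta mod 11 = 10

Delta = 10 (mod 11)


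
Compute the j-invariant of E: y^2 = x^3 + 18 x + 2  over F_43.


Delta = -16(4 a^3 + 27 b^2) mod 43 = 27
-1728 * (4 a)^3 = -1728 * (4*18)^3 mod 43 = 22
j = 22 * 27^(-1) mod 43 = 4

j = 4 (mod 43)


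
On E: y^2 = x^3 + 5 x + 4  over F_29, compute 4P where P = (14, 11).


k = 4 = 100_2 (binary, LSB first: 001)
Double-and-add from P = (14, 11):
  bit 0 = 0: acc unchanged = O
  bit 1 = 0: acc unchanged = O
  bit 2 = 1: acc = O + (9, 13) = (9, 13)

4P = (9, 13)


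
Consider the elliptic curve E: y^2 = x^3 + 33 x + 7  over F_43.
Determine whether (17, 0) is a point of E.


Check whether y^2 = x^3 + 33 x + 7 (mod 43) for (x, y) = (17, 0).
LHS: y^2 = 0^2 mod 43 = 0
RHS: x^3 + 33 x + 7 = 17^3 + 33*17 + 7 mod 43 = 20
LHS != RHS

No, not on the curve


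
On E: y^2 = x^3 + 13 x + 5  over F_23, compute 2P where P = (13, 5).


Doubling: s = (3 x1^2 + a) / (2 y1)
s = (3*13^2 + 13) / (2*5) mod 23 = 6
x3 = s^2 - 2 x1 mod 23 = 6^2 - 2*13 = 10
y3 = s (x1 - x3) - y1 mod 23 = 6 * (13 - 10) - 5 = 13

2P = (10, 13)


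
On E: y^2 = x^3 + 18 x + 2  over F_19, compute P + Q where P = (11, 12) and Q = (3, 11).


P != Q, so use the chord formula.
s = (y2 - y1) / (x2 - x1) = (18) / (11) mod 19 = 12
x3 = s^2 - x1 - x2 mod 19 = 12^2 - 11 - 3 = 16
y3 = s (x1 - x3) - y1 mod 19 = 12 * (11 - 16) - 12 = 4

P + Q = (16, 4)


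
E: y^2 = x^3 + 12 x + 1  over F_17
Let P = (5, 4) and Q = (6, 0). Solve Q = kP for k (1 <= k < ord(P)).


Enumerate multiples of P until we hit Q = (6, 0):
  1P = (5, 4)
  2P = (6, 0)
Match found at i = 2.

k = 2


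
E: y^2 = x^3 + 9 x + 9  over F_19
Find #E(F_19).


For each x in F_19, count y with y^2 = x^3 + 9 x + 9 mod 19:
  x = 0: RHS = 9, y in [3, 16]  -> 2 point(s)
  x = 1: RHS = 0, y in [0]  -> 1 point(s)
  x = 2: RHS = 16, y in [4, 15]  -> 2 point(s)
  x = 3: RHS = 6, y in [5, 14]  -> 2 point(s)
  x = 7: RHS = 16, y in [4, 15]  -> 2 point(s)
  x = 8: RHS = 4, y in [2, 17]  -> 2 point(s)
  x = 10: RHS = 16, y in [4, 15]  -> 2 point(s)
  x = 13: RHS = 5, y in [9, 10]  -> 2 point(s)
  x = 15: RHS = 4, y in [2, 17]  -> 2 point(s)
Affine points: 17. Add the point at infinity: total = 18.

#E(F_19) = 18


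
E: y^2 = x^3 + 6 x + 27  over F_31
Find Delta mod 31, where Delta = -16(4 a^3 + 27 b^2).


4 a^3 + 27 b^2 = 4*6^3 + 27*27^2 = 864 + 19683 = 20547
Delta = -16 * (20547) = -328752
Delta mod 31 = 3

Delta = 3 (mod 31)


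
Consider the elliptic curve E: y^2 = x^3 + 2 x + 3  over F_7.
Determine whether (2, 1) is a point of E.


Check whether y^2 = x^3 + 2 x + 3 (mod 7) for (x, y) = (2, 1).
LHS: y^2 = 1^2 mod 7 = 1
RHS: x^3 + 2 x + 3 = 2^3 + 2*2 + 3 mod 7 = 1
LHS = RHS

Yes, on the curve


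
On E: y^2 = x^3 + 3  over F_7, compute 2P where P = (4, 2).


Doubling: s = (3 x1^2 + a) / (2 y1)
s = (3*4^2 + 0) / (2*2) mod 7 = 5
x3 = s^2 - 2 x1 mod 7 = 5^2 - 2*4 = 3
y3 = s (x1 - x3) - y1 mod 7 = 5 * (4 - 3) - 2 = 3

2P = (3, 3)


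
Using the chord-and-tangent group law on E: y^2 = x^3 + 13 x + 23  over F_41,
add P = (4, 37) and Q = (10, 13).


P != Q, so use the chord formula.
s = (y2 - y1) / (x2 - x1) = (17) / (6) mod 41 = 37
x3 = s^2 - x1 - x2 mod 41 = 37^2 - 4 - 10 = 2
y3 = s (x1 - x3) - y1 mod 41 = 37 * (4 - 2) - 37 = 37

P + Q = (2, 37)


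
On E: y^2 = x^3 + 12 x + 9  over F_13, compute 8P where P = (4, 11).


k = 8 = 1000_2 (binary, LSB first: 0001)
Double-and-add from P = (4, 11):
  bit 0 = 0: acc unchanged = O
  bit 1 = 0: acc unchanged = O
  bit 2 = 0: acc unchanged = O
  bit 3 = 1: acc = O + (0, 10) = (0, 10)

8P = (0, 10)


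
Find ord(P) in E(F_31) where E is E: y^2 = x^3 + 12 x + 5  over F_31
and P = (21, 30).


Compute successive multiples of P until we hit O:
  1P = (21, 30)
  2P = (21, 1)
  3P = O

ord(P) = 3


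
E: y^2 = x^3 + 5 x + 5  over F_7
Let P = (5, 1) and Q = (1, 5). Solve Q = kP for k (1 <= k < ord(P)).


Enumerate multiples of P until we hit Q = (1, 5):
  1P = (5, 1)
  2P = (1, 5)
Match found at i = 2.

k = 2


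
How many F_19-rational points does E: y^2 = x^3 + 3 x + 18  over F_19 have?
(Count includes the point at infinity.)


For each x in F_19, count y with y^2 = x^3 + 3 x + 18 mod 19:
  x = 3: RHS = 16, y in [4, 15]  -> 2 point(s)
  x = 5: RHS = 6, y in [5, 14]  -> 2 point(s)
  x = 6: RHS = 5, y in [9, 10]  -> 2 point(s)
  x = 14: RHS = 11, y in [7, 12]  -> 2 point(s)
  x = 16: RHS = 1, y in [1, 18]  -> 2 point(s)
  x = 17: RHS = 4, y in [2, 17]  -> 2 point(s)
Affine points: 12. Add the point at infinity: total = 13.

#E(F_19) = 13


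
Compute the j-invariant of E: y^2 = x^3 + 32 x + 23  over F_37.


Delta = -16(4 a^3 + 27 b^2) mod 37 = 29
-1728 * (4 a)^3 = -1728 * (4*32)^3 mod 37 = 23
j = 23 * 29^(-1) mod 37 = 11

j = 11 (mod 37)


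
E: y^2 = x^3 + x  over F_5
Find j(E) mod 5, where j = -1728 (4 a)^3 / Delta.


Delta = -16(4 a^3 + 27 b^2) mod 5 = 1
-1728 * (4 a)^3 = -1728 * (4*1)^3 mod 5 = 3
j = 3 * 1^(-1) mod 5 = 3

j = 3 (mod 5)


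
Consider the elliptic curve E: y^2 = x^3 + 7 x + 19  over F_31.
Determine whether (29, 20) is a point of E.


Check whether y^2 = x^3 + 7 x + 19 (mod 31) for (x, y) = (29, 20).
LHS: y^2 = 20^2 mod 31 = 28
RHS: x^3 + 7 x + 19 = 29^3 + 7*29 + 19 mod 31 = 28
LHS = RHS

Yes, on the curve


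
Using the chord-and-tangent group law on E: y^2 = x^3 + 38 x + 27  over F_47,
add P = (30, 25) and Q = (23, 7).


P != Q, so use the chord formula.
s = (y2 - y1) / (x2 - x1) = (29) / (40) mod 47 = 16
x3 = s^2 - x1 - x2 mod 47 = 16^2 - 30 - 23 = 15
y3 = s (x1 - x3) - y1 mod 47 = 16 * (30 - 15) - 25 = 27

P + Q = (15, 27)


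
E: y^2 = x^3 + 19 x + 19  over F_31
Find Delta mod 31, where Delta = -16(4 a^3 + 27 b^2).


4 a^3 + 27 b^2 = 4*19^3 + 27*19^2 = 27436 + 9747 = 37183
Delta = -16 * (37183) = -594928
Delta mod 31 = 24

Delta = 24 (mod 31)


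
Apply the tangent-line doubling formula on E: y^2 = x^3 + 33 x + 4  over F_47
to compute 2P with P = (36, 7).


Doubling: s = (3 x1^2 + a) / (2 y1)
s = (3*36^2 + 33) / (2*7) mod 47 = 35
x3 = s^2 - 2 x1 mod 47 = 35^2 - 2*36 = 25
y3 = s (x1 - x3) - y1 mod 47 = 35 * (36 - 25) - 7 = 2

2P = (25, 2)


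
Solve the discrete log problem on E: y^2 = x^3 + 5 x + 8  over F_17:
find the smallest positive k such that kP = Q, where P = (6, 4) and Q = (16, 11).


Enumerate multiples of P until we hit Q = (16, 11):
  1P = (6, 4)
  2P = (13, 14)
  3P = (16, 6)
  4P = (10, 2)
  5P = (14, 0)
  6P = (10, 15)
  7P = (16, 11)
Match found at i = 7.

k = 7


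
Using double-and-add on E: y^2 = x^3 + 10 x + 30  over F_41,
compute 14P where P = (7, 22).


k = 14 = 1110_2 (binary, LSB first: 0111)
Double-and-add from P = (7, 22):
  bit 0 = 0: acc unchanged = O
  bit 1 = 1: acc = O + (37, 7) = (37, 7)
  bit 2 = 1: acc = (37, 7) + (26, 21) = (3, 28)
  bit 3 = 1: acc = (3, 28) + (10, 33) = (26, 20)

14P = (26, 20)


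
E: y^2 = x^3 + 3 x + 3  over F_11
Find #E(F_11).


For each x in F_11, count y with y^2 = x^3 + 3 x + 3 mod 11:
  x = 0: RHS = 3, y in [5, 6]  -> 2 point(s)
  x = 5: RHS = 0, y in [0]  -> 1 point(s)
  x = 7: RHS = 4, y in [2, 9]  -> 2 point(s)
  x = 8: RHS = 0, y in [0]  -> 1 point(s)
  x = 9: RHS = 0, y in [0]  -> 1 point(s)
Affine points: 7. Add the point at infinity: total = 8.

#E(F_11) = 8


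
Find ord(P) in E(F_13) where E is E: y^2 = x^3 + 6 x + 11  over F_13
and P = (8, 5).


Compute successive multiples of P until we hit O:
  1P = (8, 5)
  2P = (11, 11)
  3P = (11, 2)
  4P = (8, 8)
  5P = O

ord(P) = 5


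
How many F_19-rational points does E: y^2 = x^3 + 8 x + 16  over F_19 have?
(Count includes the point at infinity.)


For each x in F_19, count y with y^2 = x^3 + 8 x + 16 mod 19:
  x = 0: RHS = 16, y in [4, 15]  -> 2 point(s)
  x = 1: RHS = 6, y in [5, 14]  -> 2 point(s)
  x = 4: RHS = 17, y in [6, 13]  -> 2 point(s)
  x = 7: RHS = 16, y in [4, 15]  -> 2 point(s)
  x = 9: RHS = 0, y in [0]  -> 1 point(s)
  x = 12: RHS = 16, y in [4, 15]  -> 2 point(s)
  x = 17: RHS = 11, y in [7, 12]  -> 2 point(s)
  x = 18: RHS = 7, y in [8, 11]  -> 2 point(s)
Affine points: 15. Add the point at infinity: total = 16.

#E(F_19) = 16


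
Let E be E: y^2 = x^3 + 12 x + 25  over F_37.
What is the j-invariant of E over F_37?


Delta = -16(4 a^3 + 27 b^2) mod 37 = 27
-1728 * (4 a)^3 = -1728 * (4*12)^3 mod 37 = 26
j = 26 * 27^(-1) mod 37 = 27

j = 27 (mod 37)


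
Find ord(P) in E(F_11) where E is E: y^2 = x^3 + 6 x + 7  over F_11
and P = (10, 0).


Compute successive multiples of P until we hit O:
  1P = (10, 0)
  2P = O

ord(P) = 2


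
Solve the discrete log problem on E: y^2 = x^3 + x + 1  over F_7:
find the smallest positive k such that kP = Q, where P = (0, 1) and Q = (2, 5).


Enumerate multiples of P until we hit Q = (2, 5):
  1P = (0, 1)
  2P = (2, 5)
Match found at i = 2.

k = 2


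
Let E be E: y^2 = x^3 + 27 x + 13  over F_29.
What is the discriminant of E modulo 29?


4 a^3 + 27 b^2 = 4*27^3 + 27*13^2 = 78732 + 4563 = 83295
Delta = -16 * (83295) = -1332720
Delta mod 29 = 4

Delta = 4 (mod 29)


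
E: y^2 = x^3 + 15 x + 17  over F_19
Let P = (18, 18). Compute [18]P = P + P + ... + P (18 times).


k = 18 = 10010_2 (binary, LSB first: 01001)
Double-and-add from P = (18, 18):
  bit 0 = 0: acc unchanged = O
  bit 1 = 1: acc = O + (7, 16) = (7, 16)
  bit 2 = 0: acc unchanged = (7, 16)
  bit 3 = 0: acc unchanged = (7, 16)
  bit 4 = 1: acc = (7, 16) + (12, 14) = (7, 3)

18P = (7, 3)


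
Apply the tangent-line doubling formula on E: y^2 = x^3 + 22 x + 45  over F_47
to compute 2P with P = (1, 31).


Doubling: s = (3 x1^2 + a) / (2 y1)
s = (3*1^2 + 22) / (2*31) mod 47 = 33
x3 = s^2 - 2 x1 mod 47 = 33^2 - 2*1 = 6
y3 = s (x1 - x3) - y1 mod 47 = 33 * (1 - 6) - 31 = 39

2P = (6, 39)


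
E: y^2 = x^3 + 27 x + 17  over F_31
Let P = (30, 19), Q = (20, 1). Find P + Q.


P != Q, so use the chord formula.
s = (y2 - y1) / (x2 - x1) = (13) / (21) mod 31 = 8
x3 = s^2 - x1 - x2 mod 31 = 8^2 - 30 - 20 = 14
y3 = s (x1 - x3) - y1 mod 31 = 8 * (30 - 14) - 19 = 16

P + Q = (14, 16)


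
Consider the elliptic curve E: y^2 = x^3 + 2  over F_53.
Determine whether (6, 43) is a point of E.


Check whether y^2 = x^3 + 0 x + 2 (mod 53) for (x, y) = (6, 43).
LHS: y^2 = 43^2 mod 53 = 47
RHS: x^3 + 0 x + 2 = 6^3 + 0*6 + 2 mod 53 = 6
LHS != RHS

No, not on the curve


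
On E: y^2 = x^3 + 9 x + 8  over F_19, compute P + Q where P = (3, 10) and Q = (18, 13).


P != Q, so use the chord formula.
s = (y2 - y1) / (x2 - x1) = (3) / (15) mod 19 = 4
x3 = s^2 - x1 - x2 mod 19 = 4^2 - 3 - 18 = 14
y3 = s (x1 - x3) - y1 mod 19 = 4 * (3 - 14) - 10 = 3

P + Q = (14, 3)


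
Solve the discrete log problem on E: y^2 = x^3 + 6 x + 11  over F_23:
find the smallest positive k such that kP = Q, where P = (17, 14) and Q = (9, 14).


Enumerate multiples of P until we hit Q = (9, 14):
  1P = (17, 14)
  2P = (1, 15)
  3P = (13, 3)
  4P = (2, 10)
  5P = (10, 17)
  6P = (22, 21)
  7P = (20, 14)
  8P = (9, 9)
  9P = (15, 16)
  10P = (15, 7)
  11P = (9, 14)
Match found at i = 11.

k = 11


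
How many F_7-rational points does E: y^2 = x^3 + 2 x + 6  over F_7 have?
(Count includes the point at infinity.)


For each x in F_7, count y with y^2 = x^3 + 2 x + 6 mod 7:
  x = 1: RHS = 2, y in [3, 4]  -> 2 point(s)
  x = 2: RHS = 4, y in [2, 5]  -> 2 point(s)
  x = 3: RHS = 4, y in [2, 5]  -> 2 point(s)
  x = 4: RHS = 1, y in [1, 6]  -> 2 point(s)
  x = 5: RHS = 1, y in [1, 6]  -> 2 point(s)
Affine points: 10. Add the point at infinity: total = 11.

#E(F_7) = 11


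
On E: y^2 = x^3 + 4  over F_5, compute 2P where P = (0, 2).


Doubling: s = (3 x1^2 + a) / (2 y1)
s = (3*0^2 + 0) / (2*2) mod 5 = 0
x3 = s^2 - 2 x1 mod 5 = 0^2 - 2*0 = 0
y3 = s (x1 - x3) - y1 mod 5 = 0 * (0 - 0) - 2 = 3

2P = (0, 3)


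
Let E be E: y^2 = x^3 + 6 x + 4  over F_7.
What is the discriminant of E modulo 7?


4 a^3 + 27 b^2 = 4*6^3 + 27*4^2 = 864 + 432 = 1296
Delta = -16 * (1296) = -20736
Delta mod 7 = 5

Delta = 5 (mod 7)


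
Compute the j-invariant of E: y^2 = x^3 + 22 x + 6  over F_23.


Delta = -16(4 a^3 + 27 b^2) mod 23 = 14
-1728 * (4 a)^3 = -1728 * (4*22)^3 mod 23 = 8
j = 8 * 14^(-1) mod 23 = 17

j = 17 (mod 23)


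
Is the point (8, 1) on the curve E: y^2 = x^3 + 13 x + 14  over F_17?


Check whether y^2 = x^3 + 13 x + 14 (mod 17) for (x, y) = (8, 1).
LHS: y^2 = 1^2 mod 17 = 1
RHS: x^3 + 13 x + 14 = 8^3 + 13*8 + 14 mod 17 = 1
LHS = RHS

Yes, on the curve


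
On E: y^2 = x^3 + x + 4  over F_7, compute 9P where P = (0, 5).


k = 9 = 1001_2 (binary, LSB first: 1001)
Double-and-add from P = (0, 5):
  bit 0 = 1: acc = O + (0, 5) = (0, 5)
  bit 1 = 0: acc unchanged = (0, 5)
  bit 2 = 0: acc unchanged = (0, 5)
  bit 3 = 1: acc = (0, 5) + (4, 4) = (0, 2)

9P = (0, 2)


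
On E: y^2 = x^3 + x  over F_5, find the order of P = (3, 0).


Compute successive multiples of P until we hit O:
  1P = (3, 0)
  2P = O

ord(P) = 2


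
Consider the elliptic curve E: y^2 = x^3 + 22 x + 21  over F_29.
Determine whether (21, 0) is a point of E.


Check whether y^2 = x^3 + 22 x + 21 (mod 29) for (x, y) = (21, 0).
LHS: y^2 = 0^2 mod 29 = 0
RHS: x^3 + 22 x + 21 = 21^3 + 22*21 + 21 mod 29 = 0
LHS = RHS

Yes, on the curve


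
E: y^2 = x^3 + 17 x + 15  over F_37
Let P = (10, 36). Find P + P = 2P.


Doubling: s = (3 x1^2 + a) / (2 y1)
s = (3*10^2 + 17) / (2*36) mod 37 = 8
x3 = s^2 - 2 x1 mod 37 = 8^2 - 2*10 = 7
y3 = s (x1 - x3) - y1 mod 37 = 8 * (10 - 7) - 36 = 25

2P = (7, 25)


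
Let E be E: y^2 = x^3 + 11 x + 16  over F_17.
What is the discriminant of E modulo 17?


4 a^3 + 27 b^2 = 4*11^3 + 27*16^2 = 5324 + 6912 = 12236
Delta = -16 * (12236) = -195776
Delta mod 17 = 13

Delta = 13 (mod 17)


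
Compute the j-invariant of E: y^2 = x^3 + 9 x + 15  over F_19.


Delta = -16(4 a^3 + 27 b^2) mod 19 = 12
-1728 * (4 a)^3 = -1728 * (4*9)^3 mod 19 = 11
j = 11 * 12^(-1) mod 19 = 12

j = 12 (mod 19)


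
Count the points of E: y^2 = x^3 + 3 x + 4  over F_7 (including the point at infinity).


For each x in F_7, count y with y^2 = x^3 + 3 x + 4 mod 7:
  x = 0: RHS = 4, y in [2, 5]  -> 2 point(s)
  x = 1: RHS = 1, y in [1, 6]  -> 2 point(s)
  x = 2: RHS = 4, y in [2, 5]  -> 2 point(s)
  x = 5: RHS = 4, y in [2, 5]  -> 2 point(s)
  x = 6: RHS = 0, y in [0]  -> 1 point(s)
Affine points: 9. Add the point at infinity: total = 10.

#E(F_7) = 10


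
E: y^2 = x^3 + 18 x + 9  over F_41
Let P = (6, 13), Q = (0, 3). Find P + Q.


P != Q, so use the chord formula.
s = (y2 - y1) / (x2 - x1) = (31) / (35) mod 41 = 29
x3 = s^2 - x1 - x2 mod 41 = 29^2 - 6 - 0 = 15
y3 = s (x1 - x3) - y1 mod 41 = 29 * (6 - 15) - 13 = 13

P + Q = (15, 13)


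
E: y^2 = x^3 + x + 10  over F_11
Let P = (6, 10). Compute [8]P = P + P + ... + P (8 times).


k = 8 = 1000_2 (binary, LSB first: 0001)
Double-and-add from P = (6, 10):
  bit 0 = 0: acc unchanged = O
  bit 1 = 0: acc unchanged = O
  bit 2 = 0: acc unchanged = O
  bit 3 = 1: acc = O + (2, 8) = (2, 8)

8P = (2, 8)


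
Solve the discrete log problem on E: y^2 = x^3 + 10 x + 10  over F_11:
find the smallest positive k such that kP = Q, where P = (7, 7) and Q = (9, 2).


Enumerate multiples of P until we hit Q = (9, 2):
  1P = (7, 7)
  2P = (9, 2)
Match found at i = 2.

k = 2


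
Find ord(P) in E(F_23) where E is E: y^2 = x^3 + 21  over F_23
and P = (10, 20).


Compute successive multiples of P until we hit O:
  1P = (10, 20)
  2P = (19, 16)
  3P = (3, 5)
  4P = (16, 0)
  5P = (3, 18)
  6P = (19, 7)
  7P = (10, 3)
  8P = O

ord(P) = 8


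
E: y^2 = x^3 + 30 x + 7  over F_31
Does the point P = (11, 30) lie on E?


Check whether y^2 = x^3 + 30 x + 7 (mod 31) for (x, y) = (11, 30).
LHS: y^2 = 30^2 mod 31 = 1
RHS: x^3 + 30 x + 7 = 11^3 + 30*11 + 7 mod 31 = 25
LHS != RHS

No, not on the curve


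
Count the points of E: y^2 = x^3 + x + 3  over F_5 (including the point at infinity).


For each x in F_5, count y with y^2 = x^3 + 1 x + 3 mod 5:
  x = 1: RHS = 0, y in [0]  -> 1 point(s)
  x = 4: RHS = 1, y in [1, 4]  -> 2 point(s)
Affine points: 3. Add the point at infinity: total = 4.

#E(F_5) = 4


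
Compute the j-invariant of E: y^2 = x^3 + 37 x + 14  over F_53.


Delta = -16(4 a^3 + 27 b^2) mod 53 = 28
-1728 * (4 a)^3 = -1728 * (4*37)^3 mod 53 = 33
j = 33 * 28^(-1) mod 53 = 22

j = 22 (mod 53)


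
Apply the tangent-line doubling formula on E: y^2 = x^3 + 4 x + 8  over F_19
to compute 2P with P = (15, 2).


Doubling: s = (3 x1^2 + a) / (2 y1)
s = (3*15^2 + 4) / (2*2) mod 19 = 13
x3 = s^2 - 2 x1 mod 19 = 13^2 - 2*15 = 6
y3 = s (x1 - x3) - y1 mod 19 = 13 * (15 - 6) - 2 = 1

2P = (6, 1)


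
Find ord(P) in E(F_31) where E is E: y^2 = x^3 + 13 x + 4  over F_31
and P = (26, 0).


Compute successive multiples of P until we hit O:
  1P = (26, 0)
  2P = O

ord(P) = 2


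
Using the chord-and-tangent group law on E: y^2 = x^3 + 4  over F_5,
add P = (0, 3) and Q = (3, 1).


P != Q, so use the chord formula.
s = (y2 - y1) / (x2 - x1) = (3) / (3) mod 5 = 1
x3 = s^2 - x1 - x2 mod 5 = 1^2 - 0 - 3 = 3
y3 = s (x1 - x3) - y1 mod 5 = 1 * (0 - 3) - 3 = 4

P + Q = (3, 4)


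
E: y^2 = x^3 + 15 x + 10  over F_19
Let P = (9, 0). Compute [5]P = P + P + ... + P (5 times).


k = 5 = 101_2 (binary, LSB first: 101)
Double-and-add from P = (9, 0):
  bit 0 = 1: acc = O + (9, 0) = (9, 0)
  bit 1 = 0: acc unchanged = (9, 0)
  bit 2 = 1: acc = (9, 0) + O = (9, 0)

5P = (9, 0)


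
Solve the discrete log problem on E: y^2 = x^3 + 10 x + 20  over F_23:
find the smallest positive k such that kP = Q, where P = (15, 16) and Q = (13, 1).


Enumerate multiples of P until we hit Q = (13, 1):
  1P = (15, 16)
  2P = (20, 20)
  3P = (19, 13)
  4P = (14, 12)
  5P = (10, 4)
  6P = (1, 13)
  7P = (2, 18)
  8P = (18, 11)
  9P = (3, 10)
  10P = (11, 9)
  11P = (13, 22)
  12P = (4, 20)
  13P = (22, 20)
  14P = (22, 3)
  15P = (4, 3)
  16P = (13, 1)
Match found at i = 16.

k = 16


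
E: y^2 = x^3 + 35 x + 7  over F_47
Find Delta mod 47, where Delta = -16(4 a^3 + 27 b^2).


4 a^3 + 27 b^2 = 4*35^3 + 27*7^2 = 171500 + 1323 = 172823
Delta = -16 * (172823) = -2765168
Delta mod 47 = 30

Delta = 30 (mod 47)


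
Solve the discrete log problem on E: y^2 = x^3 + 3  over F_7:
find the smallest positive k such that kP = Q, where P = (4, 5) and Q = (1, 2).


Enumerate multiples of P until we hit Q = (1, 2):
  1P = (4, 5)
  2P = (3, 4)
  3P = (1, 5)
  4P = (2, 2)
  5P = (5, 4)
  6P = (6, 4)
  7P = (6, 3)
  8P = (5, 3)
  9P = (2, 5)
  10P = (1, 2)
Match found at i = 10.

k = 10


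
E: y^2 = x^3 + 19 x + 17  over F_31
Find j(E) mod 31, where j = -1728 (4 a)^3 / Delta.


Delta = -16(4 a^3 + 27 b^2) mod 31 = 4
-1728 * (4 a)^3 = -1728 * (4*19)^3 mod 31 = 4
j = 4 * 4^(-1) mod 31 = 1

j = 1 (mod 31)


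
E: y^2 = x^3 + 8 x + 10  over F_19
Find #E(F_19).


For each x in F_19, count y with y^2 = x^3 + 8 x + 10 mod 19:
  x = 1: RHS = 0, y in [0]  -> 1 point(s)
  x = 3: RHS = 4, y in [2, 17]  -> 2 point(s)
  x = 4: RHS = 11, y in [7, 12]  -> 2 point(s)
  x = 5: RHS = 4, y in [2, 17]  -> 2 point(s)
  x = 8: RHS = 16, y in [4, 15]  -> 2 point(s)
  x = 10: RHS = 7, y in [8, 11]  -> 2 point(s)
  x = 11: RHS = 4, y in [2, 17]  -> 2 point(s)
  x = 14: RHS = 16, y in [4, 15]  -> 2 point(s)
  x = 15: RHS = 9, y in [3, 16]  -> 2 point(s)
  x = 16: RHS = 16, y in [4, 15]  -> 2 point(s)
  x = 17: RHS = 5, y in [9, 10]  -> 2 point(s)
  x = 18: RHS = 1, y in [1, 18]  -> 2 point(s)
Affine points: 23. Add the point at infinity: total = 24.

#E(F_19) = 24


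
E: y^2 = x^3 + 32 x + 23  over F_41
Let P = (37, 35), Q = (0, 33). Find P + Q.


P != Q, so use the chord formula.
s = (y2 - y1) / (x2 - x1) = (39) / (4) mod 41 = 20
x3 = s^2 - x1 - x2 mod 41 = 20^2 - 37 - 0 = 35
y3 = s (x1 - x3) - y1 mod 41 = 20 * (37 - 35) - 35 = 5

P + Q = (35, 5)


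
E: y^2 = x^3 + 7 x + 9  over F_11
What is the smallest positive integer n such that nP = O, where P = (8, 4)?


Compute successive multiples of P until we hit O:
  1P = (8, 4)
  2P = (0, 8)
  3P = (6, 6)
  4P = (9, 8)
  5P = (10, 10)
  6P = (2, 3)
  7P = (5, 2)
  8P = (7, 4)
  ... (continuing to 17P)
  17P = O

ord(P) = 17


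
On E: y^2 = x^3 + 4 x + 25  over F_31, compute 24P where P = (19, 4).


k = 24 = 11000_2 (binary, LSB first: 00011)
Double-and-add from P = (19, 4):
  bit 0 = 0: acc unchanged = O
  bit 1 = 0: acc unchanged = O
  bit 2 = 0: acc unchanged = O
  bit 3 = 1: acc = O + (3, 23) = (3, 23)
  bit 4 = 1: acc = (3, 23) + (25, 8) = (23, 16)

24P = (23, 16)
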